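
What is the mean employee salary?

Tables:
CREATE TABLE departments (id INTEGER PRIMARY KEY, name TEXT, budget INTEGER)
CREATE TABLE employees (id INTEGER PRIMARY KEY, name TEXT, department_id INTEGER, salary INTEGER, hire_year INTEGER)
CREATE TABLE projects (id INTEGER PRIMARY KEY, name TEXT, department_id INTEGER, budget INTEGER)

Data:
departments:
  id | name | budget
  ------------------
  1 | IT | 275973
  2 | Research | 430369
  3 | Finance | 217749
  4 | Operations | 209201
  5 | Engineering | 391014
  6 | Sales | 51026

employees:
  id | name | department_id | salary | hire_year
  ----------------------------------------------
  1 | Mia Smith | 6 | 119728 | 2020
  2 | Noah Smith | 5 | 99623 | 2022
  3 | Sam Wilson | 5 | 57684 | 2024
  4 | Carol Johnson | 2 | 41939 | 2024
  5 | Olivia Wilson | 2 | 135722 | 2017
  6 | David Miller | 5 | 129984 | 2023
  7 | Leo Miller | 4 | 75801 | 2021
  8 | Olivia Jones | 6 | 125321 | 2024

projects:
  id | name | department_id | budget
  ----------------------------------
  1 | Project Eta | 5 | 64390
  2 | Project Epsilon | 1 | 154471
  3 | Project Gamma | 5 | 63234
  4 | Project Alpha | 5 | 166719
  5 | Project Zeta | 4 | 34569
SELECT AVG(salary) FROM employees

Execution result:
98225.25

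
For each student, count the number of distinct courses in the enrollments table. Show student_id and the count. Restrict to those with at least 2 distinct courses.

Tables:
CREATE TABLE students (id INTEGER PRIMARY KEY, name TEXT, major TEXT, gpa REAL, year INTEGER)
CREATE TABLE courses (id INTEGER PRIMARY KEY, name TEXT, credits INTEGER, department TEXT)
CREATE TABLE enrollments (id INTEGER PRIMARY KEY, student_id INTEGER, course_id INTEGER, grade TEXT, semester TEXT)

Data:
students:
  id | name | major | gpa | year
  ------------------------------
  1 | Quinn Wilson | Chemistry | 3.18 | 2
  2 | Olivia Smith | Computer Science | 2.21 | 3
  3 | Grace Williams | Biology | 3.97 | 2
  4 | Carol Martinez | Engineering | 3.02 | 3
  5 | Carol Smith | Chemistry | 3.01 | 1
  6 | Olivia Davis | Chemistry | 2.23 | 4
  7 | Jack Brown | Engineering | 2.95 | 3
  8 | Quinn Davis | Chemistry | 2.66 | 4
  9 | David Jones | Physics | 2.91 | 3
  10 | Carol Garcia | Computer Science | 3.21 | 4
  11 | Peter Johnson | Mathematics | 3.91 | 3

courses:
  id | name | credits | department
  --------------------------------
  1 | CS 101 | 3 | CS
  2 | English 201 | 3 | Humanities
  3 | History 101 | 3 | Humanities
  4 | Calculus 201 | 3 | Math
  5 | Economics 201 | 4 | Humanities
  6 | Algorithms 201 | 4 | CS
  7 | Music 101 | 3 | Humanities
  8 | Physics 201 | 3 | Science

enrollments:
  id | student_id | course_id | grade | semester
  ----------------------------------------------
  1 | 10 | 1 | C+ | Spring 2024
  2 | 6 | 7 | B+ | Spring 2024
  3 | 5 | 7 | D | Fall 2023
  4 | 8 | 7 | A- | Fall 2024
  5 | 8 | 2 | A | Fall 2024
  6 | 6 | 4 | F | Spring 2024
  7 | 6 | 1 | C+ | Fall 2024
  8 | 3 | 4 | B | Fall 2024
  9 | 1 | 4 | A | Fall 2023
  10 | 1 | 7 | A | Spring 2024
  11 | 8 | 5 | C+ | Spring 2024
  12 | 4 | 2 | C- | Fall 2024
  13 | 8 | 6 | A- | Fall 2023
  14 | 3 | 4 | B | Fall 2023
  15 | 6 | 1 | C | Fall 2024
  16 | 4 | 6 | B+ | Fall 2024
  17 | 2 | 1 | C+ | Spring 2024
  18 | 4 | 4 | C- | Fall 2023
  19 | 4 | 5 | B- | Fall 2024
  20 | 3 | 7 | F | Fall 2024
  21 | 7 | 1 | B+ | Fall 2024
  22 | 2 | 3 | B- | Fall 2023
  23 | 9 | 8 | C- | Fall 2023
SELECT student_id, COUNT(DISTINCT course_id) AS distinct_course_count FROM enrollments GROUP BY student_id HAVING COUNT(DISTINCT course_id) >= 2

Execution result:
student_id | distinct_course_count
1 | 2
2 | 2
3 | 2
4 | 4
6 | 3
8 | 4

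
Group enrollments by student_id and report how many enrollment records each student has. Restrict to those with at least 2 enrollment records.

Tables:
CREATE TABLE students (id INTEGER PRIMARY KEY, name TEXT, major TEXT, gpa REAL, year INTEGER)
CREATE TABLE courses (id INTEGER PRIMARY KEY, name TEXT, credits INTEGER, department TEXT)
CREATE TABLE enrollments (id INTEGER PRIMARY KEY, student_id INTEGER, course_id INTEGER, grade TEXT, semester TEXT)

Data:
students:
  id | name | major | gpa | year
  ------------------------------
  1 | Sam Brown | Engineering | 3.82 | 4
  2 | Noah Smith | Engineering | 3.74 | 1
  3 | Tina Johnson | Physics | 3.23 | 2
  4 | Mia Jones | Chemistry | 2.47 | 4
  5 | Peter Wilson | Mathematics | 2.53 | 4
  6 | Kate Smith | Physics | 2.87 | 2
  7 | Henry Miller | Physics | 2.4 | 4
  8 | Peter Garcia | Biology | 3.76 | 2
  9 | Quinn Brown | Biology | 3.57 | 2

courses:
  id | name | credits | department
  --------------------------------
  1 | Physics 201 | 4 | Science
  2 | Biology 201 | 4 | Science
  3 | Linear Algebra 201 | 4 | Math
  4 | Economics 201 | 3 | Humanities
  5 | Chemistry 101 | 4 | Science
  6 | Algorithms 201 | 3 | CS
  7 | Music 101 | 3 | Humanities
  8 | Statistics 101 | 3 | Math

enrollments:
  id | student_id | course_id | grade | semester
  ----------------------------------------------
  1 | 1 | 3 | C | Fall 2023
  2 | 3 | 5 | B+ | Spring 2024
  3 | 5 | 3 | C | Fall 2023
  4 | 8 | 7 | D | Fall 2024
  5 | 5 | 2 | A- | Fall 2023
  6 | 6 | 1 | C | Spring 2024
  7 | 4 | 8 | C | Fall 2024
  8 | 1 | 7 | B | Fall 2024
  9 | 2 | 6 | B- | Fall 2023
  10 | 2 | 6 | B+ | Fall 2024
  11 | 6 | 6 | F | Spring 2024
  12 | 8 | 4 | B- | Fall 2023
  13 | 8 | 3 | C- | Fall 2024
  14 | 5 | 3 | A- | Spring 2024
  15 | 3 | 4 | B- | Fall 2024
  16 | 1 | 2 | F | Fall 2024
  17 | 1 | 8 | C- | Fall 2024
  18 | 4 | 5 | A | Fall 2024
SELECT student_id, COUNT(*) AS enrollment_count FROM enrollments GROUP BY student_id HAVING COUNT(*) >= 2

Execution result:
student_id | enrollment_count
1 | 4
2 | 2
3 | 2
4 | 2
5 | 3
6 | 2
8 | 3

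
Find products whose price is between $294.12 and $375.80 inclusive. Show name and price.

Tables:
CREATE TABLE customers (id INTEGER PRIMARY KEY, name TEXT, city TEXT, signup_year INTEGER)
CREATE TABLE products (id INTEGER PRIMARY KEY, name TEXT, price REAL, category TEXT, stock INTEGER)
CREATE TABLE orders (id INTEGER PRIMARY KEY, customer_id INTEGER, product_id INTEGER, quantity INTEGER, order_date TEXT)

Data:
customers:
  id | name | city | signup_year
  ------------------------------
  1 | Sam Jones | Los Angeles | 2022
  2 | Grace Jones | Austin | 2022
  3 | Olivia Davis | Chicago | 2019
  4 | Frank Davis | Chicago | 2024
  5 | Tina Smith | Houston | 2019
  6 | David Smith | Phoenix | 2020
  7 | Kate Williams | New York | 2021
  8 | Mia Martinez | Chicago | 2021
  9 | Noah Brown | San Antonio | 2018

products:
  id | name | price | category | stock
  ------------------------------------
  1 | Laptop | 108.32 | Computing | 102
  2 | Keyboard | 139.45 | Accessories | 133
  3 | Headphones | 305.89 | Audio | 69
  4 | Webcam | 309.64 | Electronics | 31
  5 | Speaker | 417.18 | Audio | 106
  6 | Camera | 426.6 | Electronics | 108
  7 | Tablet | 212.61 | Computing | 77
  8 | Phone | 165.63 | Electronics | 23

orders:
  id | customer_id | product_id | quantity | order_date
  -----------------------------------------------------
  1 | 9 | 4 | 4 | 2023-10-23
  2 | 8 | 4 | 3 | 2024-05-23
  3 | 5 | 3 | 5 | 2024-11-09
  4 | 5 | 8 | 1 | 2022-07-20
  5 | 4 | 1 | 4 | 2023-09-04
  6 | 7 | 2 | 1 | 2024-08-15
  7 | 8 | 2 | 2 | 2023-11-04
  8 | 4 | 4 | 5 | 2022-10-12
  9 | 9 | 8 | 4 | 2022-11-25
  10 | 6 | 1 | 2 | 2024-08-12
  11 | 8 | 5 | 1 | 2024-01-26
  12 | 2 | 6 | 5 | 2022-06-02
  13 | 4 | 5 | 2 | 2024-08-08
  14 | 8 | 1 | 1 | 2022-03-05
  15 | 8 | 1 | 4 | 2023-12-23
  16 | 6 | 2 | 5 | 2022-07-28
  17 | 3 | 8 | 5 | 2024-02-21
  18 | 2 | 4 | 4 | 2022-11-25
SELECT name, price FROM products WHERE price BETWEEN 294.12 AND 375.8

Execution result:
name | price
Headphones | 305.89
Webcam | 309.64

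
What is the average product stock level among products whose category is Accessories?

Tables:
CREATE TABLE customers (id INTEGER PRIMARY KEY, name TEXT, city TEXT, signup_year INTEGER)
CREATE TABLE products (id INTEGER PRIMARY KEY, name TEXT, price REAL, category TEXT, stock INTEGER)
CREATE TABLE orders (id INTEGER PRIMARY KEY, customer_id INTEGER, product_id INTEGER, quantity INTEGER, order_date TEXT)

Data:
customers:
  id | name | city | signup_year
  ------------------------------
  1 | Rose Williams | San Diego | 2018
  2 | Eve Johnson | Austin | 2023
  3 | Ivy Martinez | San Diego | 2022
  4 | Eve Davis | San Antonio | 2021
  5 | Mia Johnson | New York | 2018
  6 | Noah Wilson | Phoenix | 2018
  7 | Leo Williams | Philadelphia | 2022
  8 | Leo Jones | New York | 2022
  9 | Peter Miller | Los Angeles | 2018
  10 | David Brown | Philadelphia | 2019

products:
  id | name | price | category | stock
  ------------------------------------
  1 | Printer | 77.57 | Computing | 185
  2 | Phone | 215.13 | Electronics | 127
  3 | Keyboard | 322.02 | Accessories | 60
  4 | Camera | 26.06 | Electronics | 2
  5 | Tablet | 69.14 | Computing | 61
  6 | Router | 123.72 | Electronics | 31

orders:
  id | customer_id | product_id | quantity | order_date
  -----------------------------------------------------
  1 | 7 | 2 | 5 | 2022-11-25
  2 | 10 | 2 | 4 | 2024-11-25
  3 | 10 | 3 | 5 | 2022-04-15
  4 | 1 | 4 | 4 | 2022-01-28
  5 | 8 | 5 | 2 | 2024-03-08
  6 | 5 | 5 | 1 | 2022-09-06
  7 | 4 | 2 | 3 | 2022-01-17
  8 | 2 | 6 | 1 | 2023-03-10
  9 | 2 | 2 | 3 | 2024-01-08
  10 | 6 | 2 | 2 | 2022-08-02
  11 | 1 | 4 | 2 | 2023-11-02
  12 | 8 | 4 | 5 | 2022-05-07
SELECT AVG(stock) FROM products WHERE category = 'Accessories'

Execution result:
60.00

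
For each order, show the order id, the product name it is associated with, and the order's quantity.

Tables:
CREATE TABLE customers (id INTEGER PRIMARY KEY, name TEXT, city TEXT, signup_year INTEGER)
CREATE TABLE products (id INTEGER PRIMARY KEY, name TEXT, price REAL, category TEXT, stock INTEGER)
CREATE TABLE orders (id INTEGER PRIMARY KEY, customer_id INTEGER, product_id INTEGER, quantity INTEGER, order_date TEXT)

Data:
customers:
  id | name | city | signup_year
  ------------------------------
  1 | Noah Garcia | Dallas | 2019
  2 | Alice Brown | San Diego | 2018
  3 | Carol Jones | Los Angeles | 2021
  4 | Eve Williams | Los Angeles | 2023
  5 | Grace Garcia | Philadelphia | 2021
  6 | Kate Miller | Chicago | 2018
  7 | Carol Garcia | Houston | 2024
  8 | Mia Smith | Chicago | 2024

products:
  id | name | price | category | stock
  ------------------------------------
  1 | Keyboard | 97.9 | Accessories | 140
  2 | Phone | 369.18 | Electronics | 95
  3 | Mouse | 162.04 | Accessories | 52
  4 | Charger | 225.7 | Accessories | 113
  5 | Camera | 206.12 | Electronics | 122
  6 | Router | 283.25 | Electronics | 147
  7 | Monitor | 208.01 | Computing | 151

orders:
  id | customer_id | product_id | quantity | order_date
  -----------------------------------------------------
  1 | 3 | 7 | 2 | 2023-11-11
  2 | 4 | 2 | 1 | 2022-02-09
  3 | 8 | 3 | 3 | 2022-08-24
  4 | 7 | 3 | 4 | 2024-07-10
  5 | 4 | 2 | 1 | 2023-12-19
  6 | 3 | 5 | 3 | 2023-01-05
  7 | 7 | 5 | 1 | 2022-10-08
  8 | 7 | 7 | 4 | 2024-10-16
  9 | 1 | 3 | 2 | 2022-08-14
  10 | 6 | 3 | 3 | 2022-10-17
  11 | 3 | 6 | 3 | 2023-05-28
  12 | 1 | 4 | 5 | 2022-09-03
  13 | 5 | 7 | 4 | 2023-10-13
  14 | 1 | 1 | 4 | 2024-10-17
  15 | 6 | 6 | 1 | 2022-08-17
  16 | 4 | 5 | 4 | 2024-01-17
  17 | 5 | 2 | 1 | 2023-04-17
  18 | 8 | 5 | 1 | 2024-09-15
SELECT c.id, p.name AS product, c.quantity FROM orders c JOIN products p ON c.product_id = p.id

Execution result:
id | product | quantity
1 | Monitor | 2
2 | Phone | 1
3 | Mouse | 3
4 | Mouse | 4
5 | Phone | 1
6 | Camera | 3
7 | Camera | 1
8 | Monitor | 4
9 | Mouse | 2
10 | Mouse | 3
11 | Router | 3
12 | Charger | 5
13 | Monitor | 4
14 | Keyboard | 4
15 | Router | 1
16 | Camera | 4
17 | Phone | 1
18 | Camera | 1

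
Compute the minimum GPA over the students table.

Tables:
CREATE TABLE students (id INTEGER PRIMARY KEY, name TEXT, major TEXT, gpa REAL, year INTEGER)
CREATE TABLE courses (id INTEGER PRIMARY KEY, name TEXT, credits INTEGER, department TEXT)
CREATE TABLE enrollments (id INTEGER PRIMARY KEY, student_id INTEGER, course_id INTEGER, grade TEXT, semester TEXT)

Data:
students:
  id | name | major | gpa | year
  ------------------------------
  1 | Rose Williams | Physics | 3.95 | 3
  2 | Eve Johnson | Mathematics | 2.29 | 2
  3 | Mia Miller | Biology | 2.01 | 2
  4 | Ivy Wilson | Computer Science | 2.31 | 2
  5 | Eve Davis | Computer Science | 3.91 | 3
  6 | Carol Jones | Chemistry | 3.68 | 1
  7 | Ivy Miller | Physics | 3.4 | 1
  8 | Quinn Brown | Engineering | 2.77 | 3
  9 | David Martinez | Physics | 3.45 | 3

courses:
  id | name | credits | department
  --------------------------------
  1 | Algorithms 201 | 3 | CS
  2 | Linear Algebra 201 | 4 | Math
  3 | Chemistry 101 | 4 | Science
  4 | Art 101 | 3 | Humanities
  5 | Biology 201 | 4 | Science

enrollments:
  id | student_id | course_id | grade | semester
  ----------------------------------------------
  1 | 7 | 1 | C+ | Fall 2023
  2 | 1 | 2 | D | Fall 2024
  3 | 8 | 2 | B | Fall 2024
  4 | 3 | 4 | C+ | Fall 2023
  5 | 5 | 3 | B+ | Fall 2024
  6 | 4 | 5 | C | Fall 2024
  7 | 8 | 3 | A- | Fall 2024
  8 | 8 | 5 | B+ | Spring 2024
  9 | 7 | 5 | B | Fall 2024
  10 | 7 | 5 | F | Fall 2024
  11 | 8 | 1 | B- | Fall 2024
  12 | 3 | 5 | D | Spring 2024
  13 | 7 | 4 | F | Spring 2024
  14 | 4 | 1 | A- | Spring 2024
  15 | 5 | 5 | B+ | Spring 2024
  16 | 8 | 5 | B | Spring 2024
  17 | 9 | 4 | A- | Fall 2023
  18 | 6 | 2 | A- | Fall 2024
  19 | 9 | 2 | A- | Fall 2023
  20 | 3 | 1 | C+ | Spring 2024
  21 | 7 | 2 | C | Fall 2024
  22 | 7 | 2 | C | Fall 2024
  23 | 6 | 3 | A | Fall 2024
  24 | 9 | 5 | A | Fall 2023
SELECT MIN(gpa) FROM students

Execution result:
2.01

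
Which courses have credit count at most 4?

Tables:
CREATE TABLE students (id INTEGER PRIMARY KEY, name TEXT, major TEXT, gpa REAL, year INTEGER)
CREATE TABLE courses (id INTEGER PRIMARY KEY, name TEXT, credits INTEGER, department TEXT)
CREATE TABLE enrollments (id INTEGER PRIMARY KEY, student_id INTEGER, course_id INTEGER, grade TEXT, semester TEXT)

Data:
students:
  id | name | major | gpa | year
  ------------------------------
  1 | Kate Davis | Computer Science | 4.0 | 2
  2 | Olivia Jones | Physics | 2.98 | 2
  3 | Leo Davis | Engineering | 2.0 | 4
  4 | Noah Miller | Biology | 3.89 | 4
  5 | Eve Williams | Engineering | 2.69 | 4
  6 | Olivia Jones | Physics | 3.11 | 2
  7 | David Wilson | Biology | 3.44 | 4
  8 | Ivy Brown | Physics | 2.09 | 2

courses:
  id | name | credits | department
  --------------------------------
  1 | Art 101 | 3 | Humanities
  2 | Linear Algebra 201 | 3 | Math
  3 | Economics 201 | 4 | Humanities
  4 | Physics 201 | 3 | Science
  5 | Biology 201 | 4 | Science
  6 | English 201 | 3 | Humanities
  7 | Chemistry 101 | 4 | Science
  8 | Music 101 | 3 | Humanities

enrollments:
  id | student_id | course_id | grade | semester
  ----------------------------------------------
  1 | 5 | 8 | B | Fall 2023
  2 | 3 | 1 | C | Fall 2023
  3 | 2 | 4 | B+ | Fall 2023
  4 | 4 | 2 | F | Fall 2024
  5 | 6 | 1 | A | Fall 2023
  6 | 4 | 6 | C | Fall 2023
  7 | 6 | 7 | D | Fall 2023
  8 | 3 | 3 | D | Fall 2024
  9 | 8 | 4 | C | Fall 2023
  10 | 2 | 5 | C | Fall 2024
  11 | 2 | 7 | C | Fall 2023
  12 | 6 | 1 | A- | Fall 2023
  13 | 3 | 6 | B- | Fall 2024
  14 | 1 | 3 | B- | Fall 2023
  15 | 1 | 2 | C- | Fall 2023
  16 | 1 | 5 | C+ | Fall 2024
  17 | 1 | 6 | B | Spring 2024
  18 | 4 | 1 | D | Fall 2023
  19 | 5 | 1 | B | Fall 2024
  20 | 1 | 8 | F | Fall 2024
SELECT name, credits FROM courses WHERE credits <= 4

Execution result:
name | credits
Art 101 | 3
Linear Algebra 201 | 3
Economics 201 | 4
Physics 201 | 3
Biology 201 | 4
English 201 | 3
Chemistry 101 | 4
Music 101 | 3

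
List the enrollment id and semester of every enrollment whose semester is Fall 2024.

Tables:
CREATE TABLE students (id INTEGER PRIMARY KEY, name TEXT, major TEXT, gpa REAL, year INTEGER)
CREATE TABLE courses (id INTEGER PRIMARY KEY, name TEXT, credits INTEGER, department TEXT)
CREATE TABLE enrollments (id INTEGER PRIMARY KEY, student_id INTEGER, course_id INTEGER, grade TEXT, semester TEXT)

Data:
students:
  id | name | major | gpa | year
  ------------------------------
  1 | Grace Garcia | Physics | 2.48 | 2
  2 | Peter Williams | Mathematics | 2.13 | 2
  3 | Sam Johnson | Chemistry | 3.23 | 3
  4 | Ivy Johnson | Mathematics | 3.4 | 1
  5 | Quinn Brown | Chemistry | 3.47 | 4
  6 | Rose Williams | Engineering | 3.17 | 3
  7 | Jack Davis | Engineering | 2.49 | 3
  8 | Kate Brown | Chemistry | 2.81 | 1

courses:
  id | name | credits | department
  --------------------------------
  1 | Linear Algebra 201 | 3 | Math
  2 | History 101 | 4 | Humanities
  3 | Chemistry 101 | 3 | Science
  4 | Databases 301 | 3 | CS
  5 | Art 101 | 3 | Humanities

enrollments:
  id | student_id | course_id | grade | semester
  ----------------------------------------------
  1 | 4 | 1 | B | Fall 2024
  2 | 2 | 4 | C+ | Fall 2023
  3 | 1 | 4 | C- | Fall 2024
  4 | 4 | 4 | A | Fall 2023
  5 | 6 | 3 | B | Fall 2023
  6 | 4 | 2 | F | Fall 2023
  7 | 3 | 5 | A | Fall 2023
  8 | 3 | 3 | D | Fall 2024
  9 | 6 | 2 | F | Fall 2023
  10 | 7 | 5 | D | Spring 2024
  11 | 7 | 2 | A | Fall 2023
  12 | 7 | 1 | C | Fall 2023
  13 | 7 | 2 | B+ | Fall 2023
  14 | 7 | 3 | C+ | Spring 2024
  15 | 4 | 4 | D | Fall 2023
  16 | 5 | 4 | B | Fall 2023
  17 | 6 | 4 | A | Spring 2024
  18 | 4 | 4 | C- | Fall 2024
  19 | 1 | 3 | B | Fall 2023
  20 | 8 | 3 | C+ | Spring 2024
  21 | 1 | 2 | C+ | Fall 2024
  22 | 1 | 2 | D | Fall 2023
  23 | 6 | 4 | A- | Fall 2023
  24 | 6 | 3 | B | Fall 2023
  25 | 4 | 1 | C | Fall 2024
SELECT id, semester FROM enrollments WHERE semester = 'Fall 2024'

Execution result:
id | semester
1 | Fall 2024
3 | Fall 2024
8 | Fall 2024
18 | Fall 2024
21 | Fall 2024
25 | Fall 2024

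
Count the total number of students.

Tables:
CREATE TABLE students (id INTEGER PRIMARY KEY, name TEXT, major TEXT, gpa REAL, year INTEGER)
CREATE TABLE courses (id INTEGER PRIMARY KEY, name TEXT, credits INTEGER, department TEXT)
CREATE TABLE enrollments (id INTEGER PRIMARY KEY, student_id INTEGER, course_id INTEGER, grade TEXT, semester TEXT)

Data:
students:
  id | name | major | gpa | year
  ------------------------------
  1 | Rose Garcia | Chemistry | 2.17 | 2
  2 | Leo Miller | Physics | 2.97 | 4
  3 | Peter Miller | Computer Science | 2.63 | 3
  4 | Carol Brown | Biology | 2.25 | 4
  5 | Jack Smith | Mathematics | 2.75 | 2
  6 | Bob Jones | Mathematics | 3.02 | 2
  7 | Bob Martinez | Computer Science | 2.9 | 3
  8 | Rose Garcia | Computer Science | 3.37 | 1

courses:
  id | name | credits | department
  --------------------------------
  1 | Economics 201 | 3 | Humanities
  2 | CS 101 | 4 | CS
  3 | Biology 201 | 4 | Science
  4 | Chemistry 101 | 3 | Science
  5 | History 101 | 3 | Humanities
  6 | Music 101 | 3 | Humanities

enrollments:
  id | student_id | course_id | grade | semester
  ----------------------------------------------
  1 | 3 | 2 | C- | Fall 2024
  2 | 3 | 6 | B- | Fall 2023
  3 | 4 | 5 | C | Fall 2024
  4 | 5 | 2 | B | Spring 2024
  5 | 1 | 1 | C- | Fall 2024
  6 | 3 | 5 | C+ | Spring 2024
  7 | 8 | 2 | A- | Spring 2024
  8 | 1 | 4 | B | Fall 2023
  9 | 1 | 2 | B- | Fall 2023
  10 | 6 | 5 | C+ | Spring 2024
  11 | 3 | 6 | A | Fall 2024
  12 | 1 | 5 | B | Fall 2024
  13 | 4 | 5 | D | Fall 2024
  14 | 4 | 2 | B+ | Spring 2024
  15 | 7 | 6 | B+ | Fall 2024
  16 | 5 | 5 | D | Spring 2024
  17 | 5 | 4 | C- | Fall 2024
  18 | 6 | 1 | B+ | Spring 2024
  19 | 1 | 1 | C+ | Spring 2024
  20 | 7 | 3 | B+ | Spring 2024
SELECT COUNT(*) FROM students

Execution result:
8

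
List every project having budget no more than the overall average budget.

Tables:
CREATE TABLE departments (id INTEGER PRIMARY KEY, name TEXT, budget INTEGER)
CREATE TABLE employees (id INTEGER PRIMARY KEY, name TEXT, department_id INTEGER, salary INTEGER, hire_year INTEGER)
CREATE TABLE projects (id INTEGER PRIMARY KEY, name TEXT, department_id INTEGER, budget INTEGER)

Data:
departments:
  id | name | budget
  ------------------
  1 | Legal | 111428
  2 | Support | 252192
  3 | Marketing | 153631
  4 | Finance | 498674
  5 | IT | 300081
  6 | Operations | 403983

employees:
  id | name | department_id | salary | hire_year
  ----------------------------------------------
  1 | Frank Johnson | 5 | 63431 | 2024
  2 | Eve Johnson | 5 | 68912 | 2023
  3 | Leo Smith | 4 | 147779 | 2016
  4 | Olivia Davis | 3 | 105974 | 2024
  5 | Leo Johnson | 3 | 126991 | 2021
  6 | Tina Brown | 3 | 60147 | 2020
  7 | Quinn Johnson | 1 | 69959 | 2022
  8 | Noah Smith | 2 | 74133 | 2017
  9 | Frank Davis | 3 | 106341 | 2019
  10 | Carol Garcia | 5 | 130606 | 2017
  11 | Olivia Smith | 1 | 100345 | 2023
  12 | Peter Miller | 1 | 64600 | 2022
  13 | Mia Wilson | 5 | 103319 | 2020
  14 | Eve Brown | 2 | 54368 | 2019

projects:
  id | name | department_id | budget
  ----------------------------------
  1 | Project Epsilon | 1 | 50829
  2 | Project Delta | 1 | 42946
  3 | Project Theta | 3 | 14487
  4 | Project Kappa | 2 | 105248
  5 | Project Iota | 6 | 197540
SELECT name, budget FROM projects WHERE budget <= (SELECT AVG(budget) FROM projects)

Execution result:
name | budget
Project Epsilon | 50829
Project Delta | 42946
Project Theta | 14487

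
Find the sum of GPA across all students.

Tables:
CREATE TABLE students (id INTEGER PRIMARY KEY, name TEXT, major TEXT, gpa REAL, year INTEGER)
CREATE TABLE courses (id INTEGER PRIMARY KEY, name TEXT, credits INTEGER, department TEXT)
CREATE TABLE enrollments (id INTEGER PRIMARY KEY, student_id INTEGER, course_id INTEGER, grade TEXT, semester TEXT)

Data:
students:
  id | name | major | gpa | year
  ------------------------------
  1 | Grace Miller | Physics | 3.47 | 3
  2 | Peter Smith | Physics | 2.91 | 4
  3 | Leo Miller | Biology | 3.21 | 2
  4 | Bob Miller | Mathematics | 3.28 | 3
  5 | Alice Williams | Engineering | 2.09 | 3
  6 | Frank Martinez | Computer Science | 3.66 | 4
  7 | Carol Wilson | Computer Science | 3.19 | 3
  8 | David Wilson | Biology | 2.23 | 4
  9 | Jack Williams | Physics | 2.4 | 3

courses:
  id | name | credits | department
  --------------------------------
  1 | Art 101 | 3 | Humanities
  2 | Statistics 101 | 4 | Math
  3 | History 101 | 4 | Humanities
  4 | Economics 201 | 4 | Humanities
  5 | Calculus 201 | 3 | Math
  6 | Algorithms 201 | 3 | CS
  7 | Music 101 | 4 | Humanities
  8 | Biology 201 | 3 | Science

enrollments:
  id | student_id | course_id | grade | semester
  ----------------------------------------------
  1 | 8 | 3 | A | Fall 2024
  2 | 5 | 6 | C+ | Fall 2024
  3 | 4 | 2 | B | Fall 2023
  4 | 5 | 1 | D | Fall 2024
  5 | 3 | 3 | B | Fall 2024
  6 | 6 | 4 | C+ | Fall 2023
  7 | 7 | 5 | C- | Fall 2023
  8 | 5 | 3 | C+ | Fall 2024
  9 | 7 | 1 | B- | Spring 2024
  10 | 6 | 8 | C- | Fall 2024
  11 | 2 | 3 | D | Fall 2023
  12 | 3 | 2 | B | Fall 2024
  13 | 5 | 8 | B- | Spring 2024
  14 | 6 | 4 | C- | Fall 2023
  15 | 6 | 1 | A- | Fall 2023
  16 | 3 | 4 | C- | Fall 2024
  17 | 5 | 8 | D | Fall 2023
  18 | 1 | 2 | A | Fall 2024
SELECT SUM(gpa) FROM students

Execution result:
26.44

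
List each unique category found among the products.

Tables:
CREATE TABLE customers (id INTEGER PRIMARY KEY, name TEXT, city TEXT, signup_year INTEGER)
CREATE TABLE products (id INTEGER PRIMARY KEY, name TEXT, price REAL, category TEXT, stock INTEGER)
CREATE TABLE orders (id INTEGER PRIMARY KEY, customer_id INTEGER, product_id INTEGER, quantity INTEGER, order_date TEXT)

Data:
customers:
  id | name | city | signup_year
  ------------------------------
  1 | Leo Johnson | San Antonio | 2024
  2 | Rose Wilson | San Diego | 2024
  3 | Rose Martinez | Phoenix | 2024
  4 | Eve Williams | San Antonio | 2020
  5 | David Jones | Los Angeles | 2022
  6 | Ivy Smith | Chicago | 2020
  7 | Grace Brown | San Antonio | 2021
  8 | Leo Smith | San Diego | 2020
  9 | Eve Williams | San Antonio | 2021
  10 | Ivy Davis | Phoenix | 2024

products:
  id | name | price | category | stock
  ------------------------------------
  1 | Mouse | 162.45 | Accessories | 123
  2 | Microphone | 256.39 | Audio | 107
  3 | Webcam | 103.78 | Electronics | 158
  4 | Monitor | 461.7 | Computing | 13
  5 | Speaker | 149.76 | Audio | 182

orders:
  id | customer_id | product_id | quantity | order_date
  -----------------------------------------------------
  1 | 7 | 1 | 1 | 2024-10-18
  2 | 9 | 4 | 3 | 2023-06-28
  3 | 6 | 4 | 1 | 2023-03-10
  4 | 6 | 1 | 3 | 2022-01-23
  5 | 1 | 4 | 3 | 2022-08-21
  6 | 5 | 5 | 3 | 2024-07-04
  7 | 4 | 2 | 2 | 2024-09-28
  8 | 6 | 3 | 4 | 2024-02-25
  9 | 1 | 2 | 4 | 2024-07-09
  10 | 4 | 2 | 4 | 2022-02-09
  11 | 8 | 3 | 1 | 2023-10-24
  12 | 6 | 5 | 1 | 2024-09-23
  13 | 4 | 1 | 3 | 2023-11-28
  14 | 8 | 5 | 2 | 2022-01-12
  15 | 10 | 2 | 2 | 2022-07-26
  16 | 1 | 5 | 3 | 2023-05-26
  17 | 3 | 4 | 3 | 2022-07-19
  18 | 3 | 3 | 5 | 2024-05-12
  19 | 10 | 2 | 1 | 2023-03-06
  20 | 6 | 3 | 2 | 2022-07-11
SELECT DISTINCT category FROM products

Execution result:
category
Accessories
Audio
Electronics
Computing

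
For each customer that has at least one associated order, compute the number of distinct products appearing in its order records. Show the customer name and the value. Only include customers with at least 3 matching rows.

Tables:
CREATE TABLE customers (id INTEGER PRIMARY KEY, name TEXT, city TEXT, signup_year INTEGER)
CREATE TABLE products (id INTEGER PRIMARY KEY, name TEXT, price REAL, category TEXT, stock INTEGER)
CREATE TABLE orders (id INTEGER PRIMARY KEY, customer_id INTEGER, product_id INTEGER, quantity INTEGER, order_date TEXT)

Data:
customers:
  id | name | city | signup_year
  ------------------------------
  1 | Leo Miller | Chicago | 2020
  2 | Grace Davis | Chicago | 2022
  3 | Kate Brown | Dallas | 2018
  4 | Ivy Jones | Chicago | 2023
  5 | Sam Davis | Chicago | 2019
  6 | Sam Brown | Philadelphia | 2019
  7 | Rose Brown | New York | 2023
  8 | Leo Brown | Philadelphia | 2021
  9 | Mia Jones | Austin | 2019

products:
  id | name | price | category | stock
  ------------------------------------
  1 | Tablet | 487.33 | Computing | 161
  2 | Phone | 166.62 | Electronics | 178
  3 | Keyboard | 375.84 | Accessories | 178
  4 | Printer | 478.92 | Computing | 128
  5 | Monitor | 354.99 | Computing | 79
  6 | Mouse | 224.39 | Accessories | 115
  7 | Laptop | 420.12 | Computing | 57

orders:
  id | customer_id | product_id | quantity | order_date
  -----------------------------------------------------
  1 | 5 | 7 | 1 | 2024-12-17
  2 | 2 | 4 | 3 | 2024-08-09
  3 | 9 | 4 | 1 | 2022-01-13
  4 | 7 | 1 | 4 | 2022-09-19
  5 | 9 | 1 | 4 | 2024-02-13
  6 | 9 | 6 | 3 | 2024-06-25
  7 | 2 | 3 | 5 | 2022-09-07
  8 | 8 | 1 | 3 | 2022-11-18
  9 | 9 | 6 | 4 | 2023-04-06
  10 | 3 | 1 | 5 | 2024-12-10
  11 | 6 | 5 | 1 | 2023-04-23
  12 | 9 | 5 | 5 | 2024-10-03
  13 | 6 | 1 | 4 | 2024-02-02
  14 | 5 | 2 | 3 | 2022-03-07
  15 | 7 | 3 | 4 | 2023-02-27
SELECT p.name, COUNT(DISTINCT c.product_id) AS distinct_product_count FROM orders c JOIN customers p ON c.customer_id = p.id GROUP BY p.id, p.name HAVING COUNT(*) >= 3

Execution result:
name | distinct_product_count
Mia Jones | 4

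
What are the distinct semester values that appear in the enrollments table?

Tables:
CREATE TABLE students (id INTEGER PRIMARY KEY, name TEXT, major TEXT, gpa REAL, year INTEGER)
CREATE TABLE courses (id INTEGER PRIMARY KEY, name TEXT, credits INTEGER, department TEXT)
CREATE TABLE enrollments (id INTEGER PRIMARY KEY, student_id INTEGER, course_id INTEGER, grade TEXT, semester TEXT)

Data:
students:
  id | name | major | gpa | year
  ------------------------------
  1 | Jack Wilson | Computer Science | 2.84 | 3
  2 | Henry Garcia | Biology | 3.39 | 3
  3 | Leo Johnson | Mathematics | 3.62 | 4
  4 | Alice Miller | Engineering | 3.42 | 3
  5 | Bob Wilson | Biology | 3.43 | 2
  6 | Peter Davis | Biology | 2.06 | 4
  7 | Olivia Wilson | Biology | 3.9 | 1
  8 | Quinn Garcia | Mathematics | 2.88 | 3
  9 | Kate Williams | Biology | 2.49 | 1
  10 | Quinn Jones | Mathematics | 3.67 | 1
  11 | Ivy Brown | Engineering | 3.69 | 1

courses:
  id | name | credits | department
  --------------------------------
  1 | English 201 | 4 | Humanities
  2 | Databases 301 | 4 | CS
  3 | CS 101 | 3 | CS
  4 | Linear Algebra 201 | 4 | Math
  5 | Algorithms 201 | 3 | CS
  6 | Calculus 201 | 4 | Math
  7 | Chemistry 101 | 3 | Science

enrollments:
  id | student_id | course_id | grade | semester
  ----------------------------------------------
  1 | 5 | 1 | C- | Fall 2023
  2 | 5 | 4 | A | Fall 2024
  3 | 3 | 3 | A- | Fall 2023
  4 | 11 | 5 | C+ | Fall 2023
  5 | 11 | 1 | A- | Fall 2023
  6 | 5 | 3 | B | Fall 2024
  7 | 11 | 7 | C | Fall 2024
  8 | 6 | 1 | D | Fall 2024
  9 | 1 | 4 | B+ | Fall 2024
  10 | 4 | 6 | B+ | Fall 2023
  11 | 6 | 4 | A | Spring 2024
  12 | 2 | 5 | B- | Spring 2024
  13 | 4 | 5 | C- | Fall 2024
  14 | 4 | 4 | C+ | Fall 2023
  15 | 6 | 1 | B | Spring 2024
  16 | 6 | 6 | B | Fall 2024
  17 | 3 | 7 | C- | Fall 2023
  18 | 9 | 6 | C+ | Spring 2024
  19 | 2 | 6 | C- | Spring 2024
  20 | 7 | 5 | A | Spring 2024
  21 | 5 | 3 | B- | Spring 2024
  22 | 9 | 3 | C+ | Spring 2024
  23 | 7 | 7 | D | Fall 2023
SELECT DISTINCT semester FROM enrollments

Execution result:
semester
Fall 2023
Fall 2024
Spring 2024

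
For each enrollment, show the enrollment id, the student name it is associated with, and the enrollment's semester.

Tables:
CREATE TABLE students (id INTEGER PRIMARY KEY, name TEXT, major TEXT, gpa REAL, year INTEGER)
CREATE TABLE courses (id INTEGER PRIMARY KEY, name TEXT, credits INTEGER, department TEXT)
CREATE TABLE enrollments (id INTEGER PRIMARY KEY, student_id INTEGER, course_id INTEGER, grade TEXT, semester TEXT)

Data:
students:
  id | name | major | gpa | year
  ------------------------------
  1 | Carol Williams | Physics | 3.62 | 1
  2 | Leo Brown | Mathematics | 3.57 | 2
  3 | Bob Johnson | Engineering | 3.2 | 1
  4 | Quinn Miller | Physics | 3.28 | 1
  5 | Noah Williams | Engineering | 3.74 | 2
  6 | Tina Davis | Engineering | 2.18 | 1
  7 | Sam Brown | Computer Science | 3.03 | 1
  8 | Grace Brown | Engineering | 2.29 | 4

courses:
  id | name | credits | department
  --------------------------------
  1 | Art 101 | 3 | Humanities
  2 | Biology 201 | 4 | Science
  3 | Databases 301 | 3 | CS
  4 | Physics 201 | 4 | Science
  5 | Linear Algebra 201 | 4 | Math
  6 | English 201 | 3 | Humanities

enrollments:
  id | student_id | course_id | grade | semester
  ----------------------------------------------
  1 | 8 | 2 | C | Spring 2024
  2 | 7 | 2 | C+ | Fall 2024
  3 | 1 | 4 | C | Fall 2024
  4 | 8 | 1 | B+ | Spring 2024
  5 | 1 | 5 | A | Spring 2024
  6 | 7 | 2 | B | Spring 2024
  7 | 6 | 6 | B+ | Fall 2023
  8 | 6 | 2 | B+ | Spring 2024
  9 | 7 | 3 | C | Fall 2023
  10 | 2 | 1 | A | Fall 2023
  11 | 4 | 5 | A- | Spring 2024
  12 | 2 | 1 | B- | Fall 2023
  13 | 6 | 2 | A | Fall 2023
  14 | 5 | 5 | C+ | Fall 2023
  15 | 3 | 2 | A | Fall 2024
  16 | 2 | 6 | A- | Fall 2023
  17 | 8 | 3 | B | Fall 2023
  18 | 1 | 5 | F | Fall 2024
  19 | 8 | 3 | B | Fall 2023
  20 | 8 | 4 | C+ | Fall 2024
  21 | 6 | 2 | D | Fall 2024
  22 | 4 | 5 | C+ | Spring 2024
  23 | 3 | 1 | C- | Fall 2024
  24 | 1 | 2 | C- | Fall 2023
SELECT c.id, p.name AS student, c.semester FROM enrollments c JOIN students p ON c.student_id = p.id

Execution result:
id | student | semester
1 | Grace Brown | Spring 2024
2 | Sam Brown | Fall 2024
3 | Carol Williams | Fall 2024
4 | Grace Brown | Spring 2024
5 | Carol Williams | Spring 2024
6 | Sam Brown | Spring 2024
7 | Tina Davis | Fall 2023
8 | Tina Davis | Spring 2024
9 | Sam Brown | Fall 2023
10 | Leo Brown | Fall 2023
11 | Quinn Miller | Spring 2024
12 | Leo Brown | Fall 2023
13 | Tina Davis | Fall 2023
14 | Noah Williams | Fall 2023
15 | Bob Johnson | Fall 2024
16 | Leo Brown | Fall 2023
17 | Grace Brown | Fall 2023
18 | Carol Williams | Fall 2024
19 | Grace Brown | Fall 2023
20 | Grace Brown | Fall 2024
21 | Tina Davis | Fall 2024
22 | Quinn Miller | Spring 2024
23 | Bob Johnson | Fall 2024
24 | Carol Williams | Fall 2023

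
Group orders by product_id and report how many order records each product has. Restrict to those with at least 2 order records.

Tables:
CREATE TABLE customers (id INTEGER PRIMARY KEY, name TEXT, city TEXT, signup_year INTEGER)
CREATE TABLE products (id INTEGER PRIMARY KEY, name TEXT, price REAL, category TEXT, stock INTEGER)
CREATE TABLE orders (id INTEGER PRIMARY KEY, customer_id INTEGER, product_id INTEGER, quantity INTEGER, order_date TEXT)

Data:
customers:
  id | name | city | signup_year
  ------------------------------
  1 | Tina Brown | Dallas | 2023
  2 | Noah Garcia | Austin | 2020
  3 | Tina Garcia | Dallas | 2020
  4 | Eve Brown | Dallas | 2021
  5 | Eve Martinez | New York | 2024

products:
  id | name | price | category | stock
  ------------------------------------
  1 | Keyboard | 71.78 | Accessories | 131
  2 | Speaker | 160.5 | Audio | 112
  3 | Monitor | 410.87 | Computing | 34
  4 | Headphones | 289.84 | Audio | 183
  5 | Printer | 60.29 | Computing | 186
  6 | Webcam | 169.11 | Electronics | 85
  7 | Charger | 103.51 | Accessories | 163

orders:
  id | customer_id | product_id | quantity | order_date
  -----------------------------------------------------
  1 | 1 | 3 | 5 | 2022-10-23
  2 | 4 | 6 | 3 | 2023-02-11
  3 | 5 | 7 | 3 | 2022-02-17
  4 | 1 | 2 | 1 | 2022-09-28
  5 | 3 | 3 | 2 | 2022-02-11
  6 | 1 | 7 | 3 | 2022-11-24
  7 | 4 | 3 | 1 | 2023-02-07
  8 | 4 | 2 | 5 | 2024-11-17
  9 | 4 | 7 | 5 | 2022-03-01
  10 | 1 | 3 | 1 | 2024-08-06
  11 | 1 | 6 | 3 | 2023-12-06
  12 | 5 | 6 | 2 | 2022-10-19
SELECT product_id, COUNT(*) AS order_count FROM orders GROUP BY product_id HAVING COUNT(*) >= 2

Execution result:
product_id | order_count
2 | 2
3 | 4
6 | 3
7 | 3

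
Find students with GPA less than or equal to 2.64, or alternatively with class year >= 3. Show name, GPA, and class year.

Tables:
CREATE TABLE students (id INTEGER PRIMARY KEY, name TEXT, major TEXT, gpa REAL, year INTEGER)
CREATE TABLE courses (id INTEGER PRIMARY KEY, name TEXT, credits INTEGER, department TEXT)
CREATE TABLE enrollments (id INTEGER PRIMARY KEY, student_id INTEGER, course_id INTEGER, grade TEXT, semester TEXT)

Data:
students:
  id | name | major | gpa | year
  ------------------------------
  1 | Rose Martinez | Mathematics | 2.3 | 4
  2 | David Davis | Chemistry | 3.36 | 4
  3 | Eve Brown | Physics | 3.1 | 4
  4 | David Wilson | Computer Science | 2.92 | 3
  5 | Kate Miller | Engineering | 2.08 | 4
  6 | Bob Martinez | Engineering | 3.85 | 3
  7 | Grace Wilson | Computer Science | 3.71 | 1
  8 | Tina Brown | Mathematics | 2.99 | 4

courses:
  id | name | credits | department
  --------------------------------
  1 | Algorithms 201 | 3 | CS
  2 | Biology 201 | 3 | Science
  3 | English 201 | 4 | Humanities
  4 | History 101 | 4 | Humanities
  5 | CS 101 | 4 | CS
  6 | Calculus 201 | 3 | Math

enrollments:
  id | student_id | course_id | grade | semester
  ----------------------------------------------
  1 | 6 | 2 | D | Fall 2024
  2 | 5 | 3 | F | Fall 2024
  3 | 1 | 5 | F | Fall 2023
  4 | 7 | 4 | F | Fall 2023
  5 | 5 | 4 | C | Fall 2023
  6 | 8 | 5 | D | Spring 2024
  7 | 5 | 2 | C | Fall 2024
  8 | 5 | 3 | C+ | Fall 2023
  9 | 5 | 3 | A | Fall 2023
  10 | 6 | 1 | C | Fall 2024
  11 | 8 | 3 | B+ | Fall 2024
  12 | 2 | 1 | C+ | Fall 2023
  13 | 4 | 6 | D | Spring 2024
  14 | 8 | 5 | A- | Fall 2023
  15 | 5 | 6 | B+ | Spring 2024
SELECT name, gpa, year FROM students WHERE gpa <= 2.64 OR year >= 3

Execution result:
name | gpa | year
Rose Martinez | 2.30 | 4
David Davis | 3.36 | 4
Eve Brown | 3.10 | 4
David Wilson | 2.92 | 3
Kate Miller | 2.08 | 4
Bob Martinez | 3.85 | 3
Tina Brown | 2.99 | 4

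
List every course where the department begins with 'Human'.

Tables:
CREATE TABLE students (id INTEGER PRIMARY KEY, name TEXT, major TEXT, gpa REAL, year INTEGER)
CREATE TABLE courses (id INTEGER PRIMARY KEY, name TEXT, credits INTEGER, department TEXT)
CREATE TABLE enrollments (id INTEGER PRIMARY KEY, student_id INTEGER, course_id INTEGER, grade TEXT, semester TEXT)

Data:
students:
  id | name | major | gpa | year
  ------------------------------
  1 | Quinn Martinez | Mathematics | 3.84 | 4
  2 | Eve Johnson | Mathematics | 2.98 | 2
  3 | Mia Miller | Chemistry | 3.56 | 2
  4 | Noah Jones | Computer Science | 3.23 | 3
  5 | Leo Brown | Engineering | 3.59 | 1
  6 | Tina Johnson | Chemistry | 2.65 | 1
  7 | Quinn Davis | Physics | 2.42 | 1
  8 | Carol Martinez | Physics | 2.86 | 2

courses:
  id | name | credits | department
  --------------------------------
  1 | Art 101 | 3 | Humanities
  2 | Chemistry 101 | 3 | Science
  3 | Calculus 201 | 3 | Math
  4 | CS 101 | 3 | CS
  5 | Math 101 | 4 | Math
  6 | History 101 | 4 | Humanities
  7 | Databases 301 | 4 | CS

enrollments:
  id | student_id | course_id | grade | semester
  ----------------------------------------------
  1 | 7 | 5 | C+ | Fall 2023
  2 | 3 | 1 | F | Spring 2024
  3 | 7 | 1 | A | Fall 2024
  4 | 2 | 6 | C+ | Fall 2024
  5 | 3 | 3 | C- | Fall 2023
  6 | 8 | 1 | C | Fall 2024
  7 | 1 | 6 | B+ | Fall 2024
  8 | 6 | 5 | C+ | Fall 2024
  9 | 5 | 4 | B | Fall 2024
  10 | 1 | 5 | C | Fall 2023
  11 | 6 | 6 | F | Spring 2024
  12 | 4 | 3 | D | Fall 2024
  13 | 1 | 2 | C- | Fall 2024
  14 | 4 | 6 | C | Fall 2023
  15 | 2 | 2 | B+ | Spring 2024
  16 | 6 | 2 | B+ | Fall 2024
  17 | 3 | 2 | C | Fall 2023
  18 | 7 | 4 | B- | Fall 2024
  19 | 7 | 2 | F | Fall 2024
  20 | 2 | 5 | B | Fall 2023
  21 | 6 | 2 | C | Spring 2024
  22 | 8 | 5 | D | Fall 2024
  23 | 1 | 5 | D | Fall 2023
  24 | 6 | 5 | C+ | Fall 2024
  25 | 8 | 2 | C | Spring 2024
SELECT name, department FROM courses WHERE department LIKE 'Human%'

Execution result:
name | department
Art 101 | Humanities
History 101 | Humanities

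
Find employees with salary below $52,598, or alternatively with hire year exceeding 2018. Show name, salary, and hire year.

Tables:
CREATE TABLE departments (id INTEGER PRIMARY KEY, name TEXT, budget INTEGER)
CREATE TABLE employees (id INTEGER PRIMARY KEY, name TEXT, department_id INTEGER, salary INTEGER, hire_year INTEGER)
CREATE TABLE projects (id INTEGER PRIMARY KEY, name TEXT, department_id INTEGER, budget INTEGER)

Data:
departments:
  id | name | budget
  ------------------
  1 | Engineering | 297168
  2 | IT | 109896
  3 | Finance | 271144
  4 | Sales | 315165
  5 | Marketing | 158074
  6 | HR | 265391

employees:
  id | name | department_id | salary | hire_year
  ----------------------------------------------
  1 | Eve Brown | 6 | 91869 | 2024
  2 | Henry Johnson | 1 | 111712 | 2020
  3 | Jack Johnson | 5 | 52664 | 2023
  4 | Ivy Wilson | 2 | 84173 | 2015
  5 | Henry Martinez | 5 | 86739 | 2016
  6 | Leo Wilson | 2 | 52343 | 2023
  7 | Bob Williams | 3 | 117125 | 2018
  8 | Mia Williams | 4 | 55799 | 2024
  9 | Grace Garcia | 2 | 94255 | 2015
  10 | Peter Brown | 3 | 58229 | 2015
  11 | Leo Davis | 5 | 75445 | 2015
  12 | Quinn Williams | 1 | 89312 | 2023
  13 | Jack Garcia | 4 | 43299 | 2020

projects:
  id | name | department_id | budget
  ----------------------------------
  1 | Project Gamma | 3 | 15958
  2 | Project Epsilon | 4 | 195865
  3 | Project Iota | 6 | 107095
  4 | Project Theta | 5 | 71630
SELECT name, salary, hire_year FROM employees WHERE salary < 52598 OR hire_year > 2018

Execution result:
name | salary | hire_year
Eve Brown | 91869 | 2024
Henry Johnson | 111712 | 2020
Jack Johnson | 52664 | 2023
Leo Wilson | 52343 | 2023
Mia Williams | 55799 | 2024
Quinn Williams | 89312 | 2023
Jack Garcia | 43299 | 2020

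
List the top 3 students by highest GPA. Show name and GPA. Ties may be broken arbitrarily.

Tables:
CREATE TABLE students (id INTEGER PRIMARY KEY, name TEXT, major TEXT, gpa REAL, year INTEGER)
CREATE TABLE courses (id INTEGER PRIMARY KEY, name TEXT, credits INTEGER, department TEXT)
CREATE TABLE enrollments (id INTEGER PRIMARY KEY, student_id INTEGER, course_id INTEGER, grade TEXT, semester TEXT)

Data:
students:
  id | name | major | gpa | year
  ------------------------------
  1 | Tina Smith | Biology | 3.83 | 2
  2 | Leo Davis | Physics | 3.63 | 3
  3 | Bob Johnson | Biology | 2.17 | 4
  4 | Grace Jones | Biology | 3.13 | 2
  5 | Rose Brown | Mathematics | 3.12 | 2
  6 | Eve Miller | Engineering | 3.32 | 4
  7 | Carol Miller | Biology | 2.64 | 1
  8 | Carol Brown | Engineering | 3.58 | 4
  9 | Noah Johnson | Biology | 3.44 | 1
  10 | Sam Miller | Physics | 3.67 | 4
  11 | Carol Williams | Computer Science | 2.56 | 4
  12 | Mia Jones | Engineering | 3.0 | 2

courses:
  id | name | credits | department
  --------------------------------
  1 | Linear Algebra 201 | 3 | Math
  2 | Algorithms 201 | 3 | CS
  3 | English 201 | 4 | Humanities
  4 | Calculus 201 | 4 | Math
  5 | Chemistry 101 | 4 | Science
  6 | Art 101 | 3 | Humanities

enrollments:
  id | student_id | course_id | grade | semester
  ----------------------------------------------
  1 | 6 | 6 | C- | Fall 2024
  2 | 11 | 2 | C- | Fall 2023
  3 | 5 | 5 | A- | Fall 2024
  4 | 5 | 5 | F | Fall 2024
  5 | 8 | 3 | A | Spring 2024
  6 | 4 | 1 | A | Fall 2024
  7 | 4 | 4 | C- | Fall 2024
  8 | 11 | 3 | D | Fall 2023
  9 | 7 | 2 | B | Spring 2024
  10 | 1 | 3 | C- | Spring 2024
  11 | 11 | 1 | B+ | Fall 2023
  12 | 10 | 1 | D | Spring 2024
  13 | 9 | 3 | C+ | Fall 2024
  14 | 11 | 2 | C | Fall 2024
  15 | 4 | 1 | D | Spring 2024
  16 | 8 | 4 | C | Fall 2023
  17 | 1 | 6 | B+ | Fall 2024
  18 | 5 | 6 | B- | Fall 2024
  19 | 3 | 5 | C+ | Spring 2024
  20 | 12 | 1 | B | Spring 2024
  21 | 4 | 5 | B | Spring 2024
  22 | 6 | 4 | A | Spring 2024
SELECT name, gpa FROM students ORDER BY gpa DESC LIMIT 3

Execution result:
name | gpa
Tina Smith | 3.83
Sam Miller | 3.67
Leo Davis | 3.63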